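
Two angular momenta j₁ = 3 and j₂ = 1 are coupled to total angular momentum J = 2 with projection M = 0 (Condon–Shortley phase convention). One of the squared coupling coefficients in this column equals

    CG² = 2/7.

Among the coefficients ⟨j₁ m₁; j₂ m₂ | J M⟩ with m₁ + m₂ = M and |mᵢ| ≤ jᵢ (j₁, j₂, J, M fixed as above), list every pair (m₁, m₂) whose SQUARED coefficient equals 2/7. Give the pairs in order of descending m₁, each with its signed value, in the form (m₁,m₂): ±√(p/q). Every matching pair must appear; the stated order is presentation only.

(1,-1): +√(2/7); (-1,1): +√(2/7)

Admissible pairs with m₁+m₂ = M = 0: (-1,1), (0,0), (1,-1)
  (m₁,m₂)=(1,-1): CG² = 2/7, CG = +√(2/7)   ← matches the target
  (m₁,m₂)=(0,0): CG² = 3/7, CG = −√(3/7)
  (m₁,m₂)=(-1,1): CG² = 2/7, CG = +√(2/7)   ← matches the target
Pairs with CG² = 2/7: (1,-1): +√(2/7); (-1,1): +√(2/7)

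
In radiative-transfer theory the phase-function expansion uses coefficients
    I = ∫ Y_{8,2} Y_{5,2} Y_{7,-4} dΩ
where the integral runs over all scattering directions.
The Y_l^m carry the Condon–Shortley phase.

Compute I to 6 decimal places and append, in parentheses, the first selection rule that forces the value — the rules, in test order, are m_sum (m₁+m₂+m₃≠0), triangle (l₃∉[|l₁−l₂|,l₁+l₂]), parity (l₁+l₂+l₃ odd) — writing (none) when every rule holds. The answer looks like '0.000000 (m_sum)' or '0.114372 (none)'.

0.005677 (none)

Checks pass: Σm=0; 20 even; l₃=7∈[3,13].
(2·8+1)(2·5+1)(2·7+1) = 2805
Δ: 6! 10! 4! / 21! → 1/814773960
sum: t=1:−1/87091200 t=2:+1/4976640 t=3:−1/2073600 t=4:+1/4976640 t=5:−1/87091200 = -1/9676800
3j²(8 5 7; 0 0 0) = Δ·Π!·Σ² = 360/46189  (sign +1)
sum: t=3:−1/26127360 t=4:+1/23224320 t=5:−1/174182400 t=6:+1/15676416000 = -1/1119744000
3j²(8 5 7; 2 2 -4) = Δ·Π!·Σ² = 7/377910  (sign +1)
combine: 4πI² = 2805·360/46189·7/377910 = 420/1037153
take √, sign +1: I = 0.00567673
No selection rule forces the value: the integral is nonzero (none).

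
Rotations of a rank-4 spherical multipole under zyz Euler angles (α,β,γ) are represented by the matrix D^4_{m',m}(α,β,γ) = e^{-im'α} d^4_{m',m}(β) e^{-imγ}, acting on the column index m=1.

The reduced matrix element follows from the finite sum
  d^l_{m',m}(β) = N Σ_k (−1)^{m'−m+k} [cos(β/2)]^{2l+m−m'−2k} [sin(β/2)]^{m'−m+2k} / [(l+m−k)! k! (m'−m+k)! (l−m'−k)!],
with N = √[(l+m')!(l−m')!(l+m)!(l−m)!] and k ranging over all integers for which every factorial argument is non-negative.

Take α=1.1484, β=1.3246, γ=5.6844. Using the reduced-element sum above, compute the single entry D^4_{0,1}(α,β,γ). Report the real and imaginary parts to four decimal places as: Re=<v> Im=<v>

Re=-0.2821 Im=-0.1925

Split into d^4_{0,1}(β=1.3246) × two z-phases.
Half-angle: c=0.788580, s=0.614932. N=√(24·24·120·6)=643.987578
Admissible k: 1..4 (factorial args all ≥0)
  k=1: (−1)^0·643.9876/(144)·0.7886^7·0.6149^1 = +0.521510
  k=2: (−1)^1·643.9876/(24)·0.7886^5·0.6149^3 = -1.902728
  k=3: (−1)^2·643.9876/(24)·0.7886^3·0.6149^5 = +1.157017
  k=4: (−1)^3·643.9876/(144)·0.7886^1·0.6149^7 = -0.117260
d^4_{0,1}(1.3246) = +0.521510 -1.902728 +1.157017 -0.117260 = -0.341462
Phases: e^{-i·(0)·1.1484}=+1.000000+0.000000i, e^{-i·(1)·5.6844}=+0.826021+0.563640i ⇒ D=-0.282055-0.192461i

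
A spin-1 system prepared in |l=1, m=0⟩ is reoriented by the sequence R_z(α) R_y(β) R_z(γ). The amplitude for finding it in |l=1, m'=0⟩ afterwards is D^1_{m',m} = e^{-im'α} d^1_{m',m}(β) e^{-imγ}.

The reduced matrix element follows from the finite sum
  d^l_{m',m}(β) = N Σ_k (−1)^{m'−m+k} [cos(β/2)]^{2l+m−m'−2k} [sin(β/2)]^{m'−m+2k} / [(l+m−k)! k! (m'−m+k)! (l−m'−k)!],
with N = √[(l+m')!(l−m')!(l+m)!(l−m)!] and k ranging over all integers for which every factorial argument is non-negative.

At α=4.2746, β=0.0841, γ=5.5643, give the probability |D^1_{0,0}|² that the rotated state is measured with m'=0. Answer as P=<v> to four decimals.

First d^1_{0,0}(β=0.0841), then the phase factors e^{-i(0)α} and e^{-i(0)γ}:
c=cos(0.084100/2)=0.999116, s=sin(0.084100/2)=0.042038; N=√[1·1·1·1]=1.000000
k∈{0,1} keeps every argument non-negative
  k=0: (−1)^0·1.0000/(1)·0.9991^2·0.0420^0 = +0.998233
  k=1: (−1)^1·1.0000/(1)·0.9991^0·0.0420^2 = -0.001767
d^1_{0,0}(0.0841) = +0.998233 -0.001767 = +0.996466
|D^1_{0,0}|² = |d^1_{0,0}(β)|² = (+0.996466)² = 0.992944 (the z-rotation phases have unit modulus)

P=0.9929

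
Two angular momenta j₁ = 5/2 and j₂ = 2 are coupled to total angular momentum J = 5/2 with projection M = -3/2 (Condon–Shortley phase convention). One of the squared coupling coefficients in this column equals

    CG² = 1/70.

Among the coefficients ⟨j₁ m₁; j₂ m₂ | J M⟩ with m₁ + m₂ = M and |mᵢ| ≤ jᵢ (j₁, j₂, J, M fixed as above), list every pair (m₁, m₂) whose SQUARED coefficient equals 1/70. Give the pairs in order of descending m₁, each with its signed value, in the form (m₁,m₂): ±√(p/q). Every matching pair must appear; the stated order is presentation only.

(-3/2,0): −√(1/70)

Admissible pairs with m₁+m₂ = M = -3/2: (-5/2,1), (-3/2,0), (-1/2,-1), (1/2,-2)
  (m₁,m₂)=(1/2,-2): CG² = 27/70, CG = +√(27/70)
  (m₁,m₂)=(-1/2,-1): CG² = 6/35, CG = −√(6/35)
  (m₁,m₂)=(-3/2,0): CG² = 1/70, CG = −√(1/70)   ← matches the target
  (m₁,m₂)=(-5/2,1): CG² = 3/7, CG = +√(3/7)
Pairs with CG² = 1/70: (-3/2,0): −√(1/70)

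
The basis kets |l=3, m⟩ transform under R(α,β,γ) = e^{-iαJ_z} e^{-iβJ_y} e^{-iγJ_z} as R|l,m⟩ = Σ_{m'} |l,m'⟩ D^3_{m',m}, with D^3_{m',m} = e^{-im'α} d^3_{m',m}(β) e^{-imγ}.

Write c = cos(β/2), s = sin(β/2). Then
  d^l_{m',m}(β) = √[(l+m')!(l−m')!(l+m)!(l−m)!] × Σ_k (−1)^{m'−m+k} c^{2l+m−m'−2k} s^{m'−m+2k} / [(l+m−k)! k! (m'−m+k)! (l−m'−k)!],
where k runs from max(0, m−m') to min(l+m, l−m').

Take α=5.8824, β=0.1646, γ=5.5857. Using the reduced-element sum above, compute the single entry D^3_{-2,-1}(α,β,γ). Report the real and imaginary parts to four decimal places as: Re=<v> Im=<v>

Re=0.0181 Im=-0.2515

Split into d^3_{-2,-1}(β=0.1646) × two z-phases.
c=cos(0.164600/2)=0.996615, s=sin(0.164600/2)=0.082207; N=√[1·120·2·24]=75.894664
Admissible k: 1..2 (factorial args all ≥0)
  k=1: (−1)^0·75.8947/(24)·0.9966^5·0.0822^1 = +0.255592
  k=2: (−1)^1·75.8947/(12)·0.9966^3·0.0822^3 = -0.003478
d^3_{-2,-1}(0.1646) = +0.255592 -0.003478 = +0.252114
D = (+0.695579-0.718449i)·(+0.252114)·(+0.766460-0.642292i) = +0.018071-0.251465i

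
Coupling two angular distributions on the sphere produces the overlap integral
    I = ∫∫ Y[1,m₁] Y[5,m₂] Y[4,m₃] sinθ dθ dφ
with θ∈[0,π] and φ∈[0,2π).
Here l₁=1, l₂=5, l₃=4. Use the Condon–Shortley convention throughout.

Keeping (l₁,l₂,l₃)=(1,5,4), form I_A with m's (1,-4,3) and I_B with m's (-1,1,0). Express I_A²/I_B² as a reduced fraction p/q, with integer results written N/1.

l's match ⇒ only the (l;m) 3-j factors differ between A and B.
A: triangle coeff Δ(1,5,4) = 1/495; Σ_t [0,0]: t=0:+1/10080 = 1/10080; (3j)²=4/55 [(1 5 4; 1 -4 3)], sign=-1
B: triangle coeff Δ(1,5,4) = 1/495; Σ_t [2,2]: t=2:+1/1152 = 1/1152; (3j)²=1/33 [(1 5 4; -1 1 0)], sign=+1
I_A²/I_B² = (4/55)/(1/33) = 12/5

12/5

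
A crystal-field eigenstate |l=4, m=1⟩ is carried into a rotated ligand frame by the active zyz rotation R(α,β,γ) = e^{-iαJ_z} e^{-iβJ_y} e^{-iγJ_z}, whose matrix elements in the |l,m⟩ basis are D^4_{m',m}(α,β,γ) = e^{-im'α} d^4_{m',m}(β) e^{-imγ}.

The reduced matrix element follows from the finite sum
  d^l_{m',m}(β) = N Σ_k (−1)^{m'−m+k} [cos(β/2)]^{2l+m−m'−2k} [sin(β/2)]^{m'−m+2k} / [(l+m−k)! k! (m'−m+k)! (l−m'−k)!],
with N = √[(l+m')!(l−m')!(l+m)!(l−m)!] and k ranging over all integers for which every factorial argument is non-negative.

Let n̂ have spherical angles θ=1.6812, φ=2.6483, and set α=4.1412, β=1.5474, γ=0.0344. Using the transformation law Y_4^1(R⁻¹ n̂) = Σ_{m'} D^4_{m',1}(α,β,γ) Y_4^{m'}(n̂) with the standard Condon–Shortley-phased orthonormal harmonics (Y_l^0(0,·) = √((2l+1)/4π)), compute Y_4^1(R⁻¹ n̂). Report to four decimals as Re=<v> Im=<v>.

Re=0.0081 Im=-0.1041

Need the full column D^4_{m',1} for m'=−4..4 at α=4.1412, β=1.5474, γ=0.0344.
cos(β/2)=0.715330, sin(β/2)=0.698787
d^4_{-4,1}: single k=5 term ⇒ +0.456391;  D = -0.310545-0.334446i
d^4_{-3,1}: k∈[4..5] ⇒ +0.825893 -0.472880 = +0.353012;  D = +0.347486-0.062217i
d^4_{-2,1}: k∈[3..5] ⇒ +0.903819 -1.293746 +0.246919 = -0.143008;  D = +0.054901-0.132049i
d^4_{-1,1}: k∈[2..5] ⇒ +0.654227 -1.872948 +0.893660 -0.056854 = -0.381916;  D = +0.217404+0.313998i
d^4_{0,1}: k∈[1..4] ⇒ +0.299506 -1.714875 +1.636473 -0.260276 = -0.039172;  D = -0.039149+0.001347i
d^4_{1,1}: k∈[0..3] ⇒ +0.068557 -0.981340 +1.872948 -0.595773 = +0.364392;  D = -0.186343+0.313142i
d^4_{2,1}: k∈[0..2] ⇒ -0.284136 +1.355728 -0.862497 = +0.209095;  D = -0.093355-0.187098i
d^4_{3,1}: k∈[0..1] ⇒ +0.519276 -0.825893 = -0.306616;  D = -0.304818-0.033163i
d^4_{4,1}: single k=0 term ⇒ -0.478256;  D = +0.300560-0.372011i
Y_4^{m'}(θ=1.6812,φ=2.6483) and Σ D·Y over m':
  (-0.3105-0.3344i)·(-0.1691+0.3974i)  (+0.3475-0.0622i)·(+0.0123+0.1348i)  (+0.0549-0.1320i)·(-0.1668-0.2522i)  (+0.2174+0.3140i)·(-0.1330-0.0715i)  (-0.0391+0.0013i)·(+0.2794+0.0000i)  (-0.1863+0.3131i)·(+0.1330-0.0715i)  (-0.0934-0.1871i)·(-0.1668+0.2522i)  (-0.3048-0.0332i)·(-0.0123+0.1348i)  (+0.3006-0.3720i)·(-0.1691-0.3974i)
Y_4^1(R⁻¹ n̂) = +0.008147-0.104089i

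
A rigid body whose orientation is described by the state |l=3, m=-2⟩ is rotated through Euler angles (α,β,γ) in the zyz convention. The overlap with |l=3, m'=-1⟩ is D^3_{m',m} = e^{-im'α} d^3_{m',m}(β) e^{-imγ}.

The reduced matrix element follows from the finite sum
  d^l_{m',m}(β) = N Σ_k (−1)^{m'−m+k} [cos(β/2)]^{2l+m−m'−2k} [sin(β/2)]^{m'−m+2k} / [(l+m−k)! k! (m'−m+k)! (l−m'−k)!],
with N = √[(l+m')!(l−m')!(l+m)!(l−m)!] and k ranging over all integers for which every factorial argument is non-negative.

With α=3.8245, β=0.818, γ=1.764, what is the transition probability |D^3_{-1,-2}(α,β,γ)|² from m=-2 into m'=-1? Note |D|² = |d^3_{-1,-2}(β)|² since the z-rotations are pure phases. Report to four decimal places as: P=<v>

Split into d^3_{-1,-2}(β=0.8180) × two z-phases.
With c≡cos(β/2)=0.917519 and s≡sin(β/2)=0.397692, N=[2·24·1·120]^{1/2}=75.894664
k∈{0,1} keeps every argument non-negative
  k=0: (−1)^1·75.8947/(24)·0.9175^5·0.3977^1 = -0.817753
  k=1: (−1)^2·75.8947/(12)·0.9175^3·0.3977^3 = +0.307267
d^3_{-1,-2}(0.8180) = -0.817753 +0.307267 = -0.510486
|D^3_{-1,-2}|² = |d^3_{-1,-2}(β)|² = (-0.510486)² = 0.260596 (the z-rotation phases have unit modulus)

P=0.2606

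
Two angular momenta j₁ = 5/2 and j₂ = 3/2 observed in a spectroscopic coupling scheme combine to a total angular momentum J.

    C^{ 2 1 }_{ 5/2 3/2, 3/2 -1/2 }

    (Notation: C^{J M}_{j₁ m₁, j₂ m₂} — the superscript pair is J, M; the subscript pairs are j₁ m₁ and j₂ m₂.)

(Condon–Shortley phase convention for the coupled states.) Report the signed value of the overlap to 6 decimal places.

j₁+j₂−J=2  J+j₁−j₂=3  J−j₁+j₂=1  j₁+j₂+J+1=7
(j₁±m₁, j₂±m₂, J±M) = (4,1,1,2,3,1)
P² = 24/7
sum k=0..1:
  [0] +1/4 = 1/4
  [1] −1/6 = -1/6
S = 1/12
C² = P²·S² = 1/42 ; C = +0.154303

+0.154303  (= +√(1/42))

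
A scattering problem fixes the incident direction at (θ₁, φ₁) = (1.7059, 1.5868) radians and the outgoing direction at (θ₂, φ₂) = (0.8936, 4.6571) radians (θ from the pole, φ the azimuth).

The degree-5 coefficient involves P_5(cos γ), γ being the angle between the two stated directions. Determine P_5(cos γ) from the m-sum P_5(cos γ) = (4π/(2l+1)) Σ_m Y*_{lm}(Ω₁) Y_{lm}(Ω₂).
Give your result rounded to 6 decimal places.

0.268920

Addition theorem: P_5(cos γ) = (4π/11) Σ_m Y*_{lm}(Ω₁) Y_{lm}(Ω₂), m = −5…5:
  term(m=-5) = -0.05544 - 0.02064j   from Y*(Ω₁)=-0.03544 + 0.44195j, Y(Ω₂)=-0.03642 + 0.12836j
  term(m=-4) = -0.06205 - 0.01819j   from Y*(Ω₁)=-0.19019 - 0.01219j, Y(Ω₂)=0.33100 + 0.07442j
  term(m=-3) = 0.11418 + 0.02480j   from Y*(Ω₁)=-0.01352 + 0.28129j, Y(Ω₂)=0.06850 - 0.40920j
  term(m=-2) = 0.02407 + 0.00346j   from Y*(Ω₁)=-0.21183 - 0.00678j, Y(Ω₂)=-0.11406 - 0.01266j
  term(m=-1) = 0.07493 + 0.00535j   from Y*(Ω₁)=-0.00382 + 0.23892j, Y(Ω₂)=0.01737 - 0.31389j
  term(m=+0) = 0.04401 + 0.00000j   from Y*(Ω₁)=-0.21661 + 0.00000j, Y(Ω₂)=-0.20316 + 0.00000j
  term(m=+1) = 0.07493 - 0.00535j   from Y*(Ω₁)=0.00382 + 0.23892j, Y(Ω₂)=-0.01737 - 0.31389j
  term(m=+2) = 0.02407 - 0.00346j   from Y*(Ω₁)=-0.21183 + 0.00678j, Y(Ω₂)=-0.11406 + 0.01266j
  term(m=+3) = 0.11418 - 0.02480j   from Y*(Ω₁)=0.01352 + 0.28129j, Y(Ω₂)=-0.06850 - 0.40920j
  term(m=+4) = -0.06205 + 0.01819j   from Y*(Ω₁)=-0.19019 + 0.01219j, Y(Ω₂)=0.33100 - 0.07442j
  term(m=+5) = -0.05544 + 0.02064j   from Y*(Ω₁)=0.03544 + 0.44195j, Y(Ω₂)=0.03642 + 0.12836j
Accumulated sum 0.23540 - 0.00000j; after 4π/(2l+1) scaling, 0.26892 - 0.00000j ⇒ P_5 = 0.268920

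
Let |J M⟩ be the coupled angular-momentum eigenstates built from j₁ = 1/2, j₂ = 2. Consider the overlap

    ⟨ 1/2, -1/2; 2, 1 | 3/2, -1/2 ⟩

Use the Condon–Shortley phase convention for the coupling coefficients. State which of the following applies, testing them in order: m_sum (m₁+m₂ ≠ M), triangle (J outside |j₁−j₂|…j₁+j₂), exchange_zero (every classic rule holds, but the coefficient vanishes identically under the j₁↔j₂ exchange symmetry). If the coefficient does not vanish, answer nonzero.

m-sum: m₁+m₂ = -1/2+1 = 1/2, M = -1/2  ✗ ⇒ coefficient is 0

m_sum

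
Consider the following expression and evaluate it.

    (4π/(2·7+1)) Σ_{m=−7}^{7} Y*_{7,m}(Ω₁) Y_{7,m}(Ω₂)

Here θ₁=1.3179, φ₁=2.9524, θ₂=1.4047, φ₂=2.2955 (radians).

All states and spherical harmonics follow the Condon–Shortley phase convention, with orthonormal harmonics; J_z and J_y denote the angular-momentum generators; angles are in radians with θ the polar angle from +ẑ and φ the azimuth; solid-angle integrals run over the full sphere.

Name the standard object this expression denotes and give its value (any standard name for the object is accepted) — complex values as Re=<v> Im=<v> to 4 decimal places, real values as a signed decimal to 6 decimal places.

Legendre polynomial (addition theorem), -0.229932

This sum is the spherical-harmonic addition theorem: it equals the Legendre polynomial P_l(cos γ) of the angle γ between the two directions.
Summing Y*_{l m}(θ₁,φ₁)·Y_{l m}(θ₂,φ₂) over m ∈ [−7, 7]; prefactor 4π/(2·7+1) = 0.837758:
  m=-7: (-0.097287+0.386732i) × (-0.424635+0.160094i) = -0.020602-0.179795i  (running Σ = -0.020602-0.179795i)
  m=-6: (+0.162721-0.349587i) × (+0.101386-0.265988i) = -0.076488-0.078725i  (running Σ = -0.097090-0.258520i)
  m=-5: (+0.033990-0.047128i) × (-0.102293-0.195566i) = -0.012694-0.001826i  (running Σ = -0.109784-0.260346i)
  m=-4: (-0.256453+0.242174i) × (+0.294673+0.072979i) = -0.093243+0.052646i  (running Σ = -0.203027-0.207700i)
  m=-3: (+0.048381-0.030846i) × (+0.113848-0.078443i) = +0.003088-0.007307i  (running Σ = -0.199939-0.215007i)
  m=-2: (+0.295789-0.117588i) × (-0.036866+0.302205i) = +0.024631+0.093724i  (running Σ = -0.175307-0.121283i)
  m=-1: (-0.098204+0.018804i) × (+0.069775+0.078804i) = -0.008334-0.006427i  (running Σ = -0.183642-0.127710i)
  m=0: (-0.305663-0.000000i) × (-0.303675+0.000000i) = +0.092822+0.000000i  (running Σ = -0.090819-0.127710i)
  m=1: (+0.098204+0.018804i) × (-0.069775+0.078804i) = -0.008334+0.006427i  (running Σ = -0.099153-0.121283i)
  m=2: (+0.295789+0.117588i) × (-0.036866-0.302205i) = +0.024631-0.093724i  (running Σ = -0.074522-0.215007i)
  m=3: (-0.048381-0.030846i) × (-0.113848-0.078443i) = +0.003088+0.007307i  (running Σ = -0.071433-0.207700i)
  m=4: (-0.256453-0.242174i) × (+0.294673-0.072979i) = -0.093243-0.052646i  (running Σ = -0.164677-0.260346i)
  m=5: (-0.033990-0.047128i) × (+0.102293-0.195566i) = -0.012694+0.001826i  (running Σ = -0.177370-0.258520i)
  m=6: (+0.162721+0.349587i) × (+0.101386+0.265988i) = -0.076488+0.078725i  (running Σ = -0.253859-0.179795i)
  m=7: (+0.097287+0.386732i) × (+0.424635+0.160094i) = -0.020602+0.179795i  (running Σ = -0.274461+0.000000i)
Accumulated sum -0.274461+0.000000i; after 4π/(2l+1) scaling, -0.229932+0.000000i ⇒ P_7 = -0.229932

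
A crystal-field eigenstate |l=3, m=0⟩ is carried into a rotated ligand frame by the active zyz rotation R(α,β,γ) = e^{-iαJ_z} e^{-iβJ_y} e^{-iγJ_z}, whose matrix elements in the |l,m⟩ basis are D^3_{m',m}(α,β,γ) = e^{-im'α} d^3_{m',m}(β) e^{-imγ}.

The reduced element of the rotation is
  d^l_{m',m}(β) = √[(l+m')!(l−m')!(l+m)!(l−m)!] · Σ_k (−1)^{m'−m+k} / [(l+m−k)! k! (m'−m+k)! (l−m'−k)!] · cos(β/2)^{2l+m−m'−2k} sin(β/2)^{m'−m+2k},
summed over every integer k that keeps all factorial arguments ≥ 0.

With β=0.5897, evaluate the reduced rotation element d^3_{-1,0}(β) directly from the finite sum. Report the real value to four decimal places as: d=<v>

d=0.5909

d^3_{-1,0}(β=0.5897) via the finite sum:
Half-angle: c=0.956846, s=0.290596. N=√(2·24·6·6)=41.569219
k∈{1,2,3} keeps every argument non-negative
  k=1: (−1)^0·41.5692/(12)·0.9568^5·0.2906^1 = +0.807403
  k=2: (−1)^1·41.5692/(4)·0.9568^3·0.2906^3 = -0.223413
  k=3: (−1)^2·41.5692/(12)·0.9568^1·0.2906^5 = +0.006869
d^3_{-1,0}(0.5897) = +0.807403 -0.223413 +0.006869 = +0.590859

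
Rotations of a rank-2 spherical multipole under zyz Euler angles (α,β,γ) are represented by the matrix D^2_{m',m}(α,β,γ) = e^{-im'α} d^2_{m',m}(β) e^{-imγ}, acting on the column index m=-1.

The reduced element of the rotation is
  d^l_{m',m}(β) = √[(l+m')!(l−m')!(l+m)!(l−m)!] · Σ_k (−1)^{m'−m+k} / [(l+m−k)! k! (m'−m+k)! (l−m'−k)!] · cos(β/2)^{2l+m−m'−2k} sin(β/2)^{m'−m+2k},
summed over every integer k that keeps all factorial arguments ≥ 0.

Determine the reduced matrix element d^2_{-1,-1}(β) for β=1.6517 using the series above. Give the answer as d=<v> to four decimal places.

d=-0.5339

d^2_{-1,-1}(β=1.6517) via the finite sum:
With c≡cos(β/2)=0.677932 and s≡sin(β/2)=0.735124, N=[1·6·1·6]^{1/2}=6.000000
The bounds max(0,m−m')=0 and min(l+m,l−m')=1 give 2 terms
  k=0: (−1)^0·6.0000/(6)·0.6779^4·0.7351^0 = +0.211225
  k=1: (−1)^1·6.0000/(2)·0.6779^2·0.7351^2 = -0.745102
d^2_{-1,-1}(1.6517) = +0.211225 -0.745102 = -0.533877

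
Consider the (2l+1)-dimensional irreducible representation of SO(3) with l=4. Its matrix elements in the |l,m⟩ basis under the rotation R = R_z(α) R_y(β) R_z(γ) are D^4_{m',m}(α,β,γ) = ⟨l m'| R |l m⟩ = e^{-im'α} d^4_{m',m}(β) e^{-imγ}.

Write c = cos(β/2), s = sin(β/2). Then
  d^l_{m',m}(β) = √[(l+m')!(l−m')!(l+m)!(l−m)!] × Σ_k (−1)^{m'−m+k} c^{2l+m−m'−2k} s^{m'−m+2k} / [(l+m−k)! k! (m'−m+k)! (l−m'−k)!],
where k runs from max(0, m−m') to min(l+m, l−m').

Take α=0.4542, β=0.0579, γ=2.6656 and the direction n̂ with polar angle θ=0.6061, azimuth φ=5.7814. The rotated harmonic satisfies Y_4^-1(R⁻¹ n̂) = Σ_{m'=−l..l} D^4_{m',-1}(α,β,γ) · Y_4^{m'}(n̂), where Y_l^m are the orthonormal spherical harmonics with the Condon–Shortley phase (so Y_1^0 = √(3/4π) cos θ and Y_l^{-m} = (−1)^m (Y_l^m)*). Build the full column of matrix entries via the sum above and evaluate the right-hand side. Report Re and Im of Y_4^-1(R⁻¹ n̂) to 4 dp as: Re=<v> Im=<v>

Need the full column D^4_{m',-1} for m'=−4..4 at α=0.4542, β=0.0579, γ=2.6656.
cos(β/2)=0.999581, sin(β/2)=0.028946
d^4_{-4,-1}: single k=3 term ⇒ +0.000181;  D = -0.000041-0.000176i
d^4_{-3,-1}: k∈[2..3] ⇒ +0.006634 -0.000009 = +0.006624;  D = -0.004187-0.005133i
d^4_{-2,-1}: k∈[1..3] ⇒ +0.122448 -0.000513 +0.000000 = +0.121934;  D = -0.110712-0.051098i
d^4_{-1,-1}: k∈[0..3] ⇒ +0.996653 -0.012536 +0.000021 -0.000000 = +0.984137;  D = -0.983904+0.021445i
d^4_{0,-1}: k∈[0..3] ⇒ -0.129071 +0.000649 -0.000001 +0.000000 = -0.128422;  D = +0.114147-0.058846i
d^4_{1,-1}: k∈[0..3] ⇒ +0.008358 -0.000021 +0.000000 -0.000000 = +0.008337;  D = -0.004983+0.006684i
d^4_{2,-1}: k∈[0..2] ⇒ -0.000342 +0.000000 -0.000000 = -0.000342;  D = +0.000063-0.000336i
d^4_{3,-1}: k∈[0..1] ⇒ +0.000009 -0.000000 = +0.000009;  D = +0.000002+0.000009i
d^4_{4,-1}: single k=0 term ⇒ -0.000000;  D = -0.000000-0.000000i
Y_4^{m'}(θ=0.6061,φ=5.7814) and Σ D·Y over m':
  (-0.0000-0.0002i)·(-0.0197+0.0422i)  (-0.0042-0.0051i)·(+0.0124+0.1898i)  (-0.1107-0.0511i)·(+0.2175+0.3414i)  (-0.9839+0.0214i)·(+0.3356+0.1841i)  (+0.1141-0.0588i)·(-0.1370+0.0000i)  (-0.0050+0.0067i)·(-0.3356+0.1841i)  (+0.0001-0.0003i)·(+0.2175-0.3414i)  (+0.0000+0.0000i)·(-0.0124+0.1898i)  (-0.0000-0.0000i)·(-0.0197-0.0422i)
Y_4^-1(R⁻¹ n̂) = -0.355180-0.218931i

Re=-0.3552 Im=-0.2189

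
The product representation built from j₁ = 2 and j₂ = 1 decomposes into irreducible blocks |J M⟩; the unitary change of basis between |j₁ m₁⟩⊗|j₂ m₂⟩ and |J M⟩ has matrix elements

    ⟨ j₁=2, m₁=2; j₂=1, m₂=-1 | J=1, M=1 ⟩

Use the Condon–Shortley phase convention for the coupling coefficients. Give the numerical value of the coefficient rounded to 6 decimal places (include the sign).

triangle: 2!*2!*0!/5! = 4/120
(j±m)!: 4!*0!*0!*2!*2!*0! = 96
prefactor² = (2J+1)*Δ*N² = 48/5
  k=0: +1/(0!*2!*0!*0!*2!*0!) = 1/4
Σ = 1/4  ⇒  CG² = 48/5*(1/4)² = 3/5
CG = +√(3/5) = +0.774597

+0.774597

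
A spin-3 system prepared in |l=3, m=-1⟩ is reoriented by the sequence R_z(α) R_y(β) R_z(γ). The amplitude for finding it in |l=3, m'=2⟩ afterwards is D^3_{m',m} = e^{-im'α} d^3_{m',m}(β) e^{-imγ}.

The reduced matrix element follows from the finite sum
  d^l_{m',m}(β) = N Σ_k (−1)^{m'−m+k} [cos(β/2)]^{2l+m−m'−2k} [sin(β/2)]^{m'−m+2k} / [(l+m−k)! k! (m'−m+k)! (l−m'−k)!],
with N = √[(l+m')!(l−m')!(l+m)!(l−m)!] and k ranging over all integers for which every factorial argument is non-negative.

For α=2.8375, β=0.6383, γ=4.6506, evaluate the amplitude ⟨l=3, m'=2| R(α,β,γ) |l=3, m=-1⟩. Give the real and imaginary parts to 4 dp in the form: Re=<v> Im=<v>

D^3_{2,-1}(2.8375,0.6383,4.6506) = e^{-i·2·2.8375}·d^3_{2,-1}(0.6383)·e^{-i·-1·4.6506}. Compute d first:
c=cos(0.638300/2)=0.949502, s=sin(0.638300/2)=0.313760; N=√[120·1·2·24]=75.894664
The bounds max(0,m−m')=0 and min(l+m,l−m')=1 give 2 terms
  k=0: (−1)^3·75.8947/(12)·0.9495^3·0.3138^3 = -0.167228
  k=1: (−1)^4·75.8947/(24)·0.9495^1·0.3138^5 = +0.009130
d^3_{2,-1}(0.6383) = -0.167228 +0.009130 = -0.158098
Phases: e^{-i·(2)·2.8375}=+0.820686+0.571379i, e^{-i·(-1)·4.6506}=-0.061750-0.998092i ⇒ D=-0.082150+0.135079i

Re=-0.0821 Im=0.1351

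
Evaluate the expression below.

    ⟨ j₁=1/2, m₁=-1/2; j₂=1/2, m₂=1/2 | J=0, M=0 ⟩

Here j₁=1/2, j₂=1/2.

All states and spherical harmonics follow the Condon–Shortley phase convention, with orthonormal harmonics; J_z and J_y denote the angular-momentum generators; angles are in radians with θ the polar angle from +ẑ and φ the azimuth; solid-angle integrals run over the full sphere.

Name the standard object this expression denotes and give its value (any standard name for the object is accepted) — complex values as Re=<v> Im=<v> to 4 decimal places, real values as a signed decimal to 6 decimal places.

This is a Clebsch–Gordan (vector-coupling) coefficient.
triangle: 1!*0!*0!/2! = 1/2
(j±m)!: 0!*1!*1!*0!*0!*0! = 1
prefactor² = (2J+1)*Δ*N² = 1/2
  k=1: −1/(1!*0!*0!*0!*0!*0!) = -1
Σ = -1  ⇒  CG² = 1/2*(-1)² = 1/2
CG = −√(1/2) = -0.707107

Clebsch–Gordan coefficient, −√(1/2) ≈ -0.707107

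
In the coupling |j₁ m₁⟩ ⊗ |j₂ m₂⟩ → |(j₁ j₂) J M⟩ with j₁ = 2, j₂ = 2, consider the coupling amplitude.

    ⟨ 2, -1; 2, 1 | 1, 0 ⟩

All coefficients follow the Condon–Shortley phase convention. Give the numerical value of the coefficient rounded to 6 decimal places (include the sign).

+0.316228  (= +√(1/10))

triangle: 3!·1!·1!/6! = 6/720
(j±m)!: 1!·3!·3!·1!·1!·1! = 36
prefactor² = (2J+1)·Δ·N² = 9/10
  k=2: +1/(2!·1!·1!·1!·0!·0!) = 1/2
  k=3: −1/(3!·0!·0!·0!·1!·1!) = -1/6
Σ = 1/3  ⇒  CG² = 9/10·(1/3)² = 1/10
CG = +√(1/10) = +0.316228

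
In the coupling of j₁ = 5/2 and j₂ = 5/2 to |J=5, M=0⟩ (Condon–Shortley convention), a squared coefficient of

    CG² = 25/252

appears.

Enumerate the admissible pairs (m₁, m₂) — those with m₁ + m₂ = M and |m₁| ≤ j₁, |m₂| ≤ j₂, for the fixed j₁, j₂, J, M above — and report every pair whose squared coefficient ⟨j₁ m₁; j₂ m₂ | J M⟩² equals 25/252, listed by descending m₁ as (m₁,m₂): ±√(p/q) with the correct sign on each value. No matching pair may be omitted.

(3/2,-3/2): +√(25/252); (-3/2,3/2): +√(25/252)

Admissible pairs with m₁+m₂ = M = 0: (-5/2,5/2), (-3/2,3/2), (-1/2,1/2), (1/2,-1/2), (3/2,-3/2), (5/2,-5/2)
  (m₁,m₂)=(5/2,-5/2): CG² = 1/252, CG = +√(1/252)
  (m₁,m₂)=(3/2,-3/2): CG² = 25/252, CG = +√(25/252)   ← matches the target
  (m₁,m₂)=(1/2,-1/2): CG² = 25/63, CG = +√(25/63)
  (m₁,m₂)=(-1/2,1/2): CG² = 25/63, CG = +√(25/63)
  (m₁,m₂)=(-3/2,3/2): CG² = 25/252, CG = +√(25/252)   ← matches the target
  (m₁,m₂)=(-5/2,5/2): CG² = 1/252, CG = +√(1/252)
Pairs with CG² = 25/252: (3/2,-3/2): +√(25/252); (-3/2,3/2): +√(25/252)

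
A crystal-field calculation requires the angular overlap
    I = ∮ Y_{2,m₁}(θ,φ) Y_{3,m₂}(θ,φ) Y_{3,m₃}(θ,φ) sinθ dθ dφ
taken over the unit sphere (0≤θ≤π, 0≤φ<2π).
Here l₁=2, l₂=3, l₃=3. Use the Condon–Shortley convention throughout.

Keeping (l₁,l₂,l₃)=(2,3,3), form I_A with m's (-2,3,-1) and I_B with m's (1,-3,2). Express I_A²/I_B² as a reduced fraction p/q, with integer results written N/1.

2/5

Same 2,3,3: normalisation and zero-m 3j drop out of the ratio.
A: Δ: 2! 2! 4! / 9! → 1/3780; sum: t=2:+1/96 = 1/96; 3j²(2 3 3; -2 3 -1) = Δ·Π!·Σ² = 1/42  (sign +1)
B: Δ: 2! 2! 4! / 9! → 1/3780; sum: t=0:+1/48 = 1/48; 3j²(2 3 3; 1 -3 2) = Δ·Π!·Σ² = 5/84  (sign -1)
I_A²/I_B² = (1/42)/(5/84) = 2/5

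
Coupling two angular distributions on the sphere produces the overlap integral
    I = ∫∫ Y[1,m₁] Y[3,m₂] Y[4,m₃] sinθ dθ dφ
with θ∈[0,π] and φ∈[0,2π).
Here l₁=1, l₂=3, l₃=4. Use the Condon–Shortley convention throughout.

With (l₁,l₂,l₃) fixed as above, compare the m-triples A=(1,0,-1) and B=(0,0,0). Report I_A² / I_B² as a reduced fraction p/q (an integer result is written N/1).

5/8

Shared (l₁,l₂,l₃)=(1,3,4): N and (l;000)² cancel in I_A²/I_B².
A: Δ = 0!·2!·6!/9! = 1/252; Racah Σ t=0..0: t=0:+1/72 = 1/72; ⇒ 3j(1 3 4; 1 0 -1)² = 5/126, sgn -1
B: Δ = 0!·2!·6!/9! = 1/252; Racah Σ t=0..0: t=0:+1/36 = 1/36; ⇒ 3j(1 3 4; 0 0 0)² = 4/63, sgn +1
I_A²/I_B² = (5/126)/(4/63) = 5/8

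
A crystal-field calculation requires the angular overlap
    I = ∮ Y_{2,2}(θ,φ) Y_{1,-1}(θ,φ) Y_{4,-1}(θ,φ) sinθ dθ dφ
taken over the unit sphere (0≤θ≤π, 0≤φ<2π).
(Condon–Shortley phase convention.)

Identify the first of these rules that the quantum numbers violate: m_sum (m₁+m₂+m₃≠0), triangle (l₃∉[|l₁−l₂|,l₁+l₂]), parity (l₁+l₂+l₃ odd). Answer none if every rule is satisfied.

triangle

azimuthal sum: 2 − 1 − 1 = 0  ✓
l₃ must lie in [1,3]; have l₃=4  ✗
L = 2 + 1 + 4 = 7 (odd)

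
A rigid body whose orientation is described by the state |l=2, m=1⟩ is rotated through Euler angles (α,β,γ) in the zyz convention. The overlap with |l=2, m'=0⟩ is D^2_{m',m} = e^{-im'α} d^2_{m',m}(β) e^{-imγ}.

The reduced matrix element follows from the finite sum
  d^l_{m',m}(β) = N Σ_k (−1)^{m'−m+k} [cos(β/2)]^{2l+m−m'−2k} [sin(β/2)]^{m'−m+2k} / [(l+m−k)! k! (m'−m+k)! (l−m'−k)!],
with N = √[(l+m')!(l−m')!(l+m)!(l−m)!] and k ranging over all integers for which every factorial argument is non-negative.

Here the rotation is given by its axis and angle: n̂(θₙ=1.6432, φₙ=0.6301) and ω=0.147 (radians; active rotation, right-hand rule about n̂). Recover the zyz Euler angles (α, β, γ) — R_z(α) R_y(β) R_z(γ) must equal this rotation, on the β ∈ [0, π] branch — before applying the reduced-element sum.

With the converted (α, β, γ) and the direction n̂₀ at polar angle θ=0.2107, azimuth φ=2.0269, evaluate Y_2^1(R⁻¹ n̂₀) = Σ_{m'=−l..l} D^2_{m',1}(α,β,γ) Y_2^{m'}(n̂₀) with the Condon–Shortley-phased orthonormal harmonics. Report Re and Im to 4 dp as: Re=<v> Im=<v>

Re=0.1286 Im=-0.2172

Axis–angle → zyz. n̂ = (sinθₙcosφₙ, sinθₙsinφₙ, cosθₙ) = (+0.805852, +0.587682, -0.072340), ω = 0.1470.
R = I cosω + sinω [n̂]ₓ + (1−cosω) n̂n̂ᵀ gives
  R = [+0.996219, +0.015703, +0.085450; -0.005488, +0.992940, -0.118493; -0.086707, +0.117576, +0.989271]
β = atan2(√(R₁₃²+R₂₃²), R₃₃) = 0.146614; α = atan2(R₂₃, R₁₃) mod 2π = 5.337162; γ = atan2(R₃₂, −R₃₁) mod 2π = 0.935370
Need the full column D^2_{m',1} for m'=−2..2 at α=5.3372, β=0.1466, γ=0.9354.
cos(β/2)=0.997314, sin(β/2)=0.073241
d^2_{-2,1}: single k=3 term ⇒ +0.000784;  D = -0.000745-0.000242i
d^2_{-1,1}: k∈[2..3] ⇒ +0.016007 -0.000029 = +0.015978;  D = -0.004883-0.015213i
d^2_{0,1}: k∈[1..2] ⇒ +0.177963 -0.000960 = +0.177003;  D = +0.105055-0.142455i
d^2_{1,1}: k∈[0..1] ⇒ +0.989300 -0.016007 = +0.973294;  D = +0.973238+0.010368i
d^2_{2,1}: single k=0 term ⇒ -0.145306;  D = -0.083731-0.118756i
Y_2^{m'}(θ=0.2107,φ=2.0269) and Σ D·Y over m':
  (-0.0007-0.0002i)·(-0.0103+0.0134i)  (-0.0049-0.0152i)·(-0.0696-0.1418i)  (+0.1051-0.1425i)·(+0.5894+0.0000i)  (+0.9732+0.0104i)·(+0.0696-0.1418i)  (-0.0837-0.1188i)·(-0.0103-0.0134i)
Y_2^1(R⁻¹ n̂) = +0.128591-0.217203i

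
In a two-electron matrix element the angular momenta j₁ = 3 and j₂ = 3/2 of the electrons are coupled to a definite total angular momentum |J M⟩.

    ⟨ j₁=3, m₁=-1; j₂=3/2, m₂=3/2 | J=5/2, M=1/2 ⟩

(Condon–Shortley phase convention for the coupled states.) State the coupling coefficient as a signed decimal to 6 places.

+√(27/70) ≈ +0.621059

√[6·2!4!1!/8! · 2!4!3!0!3!2!] = √(864/35)
  +(−1)^2/∏(2,0,2,1,2,0)! = 1/8  (running 1/8)
⟨..|..⟩ = √(864/35)·(1/8) = +0.621059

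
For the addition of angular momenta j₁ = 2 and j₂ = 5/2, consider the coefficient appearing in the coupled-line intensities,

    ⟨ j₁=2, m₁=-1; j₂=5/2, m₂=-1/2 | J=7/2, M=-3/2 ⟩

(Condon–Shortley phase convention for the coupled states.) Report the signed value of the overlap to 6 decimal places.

-0.308607

√[8·1!3!4!/9! · 1!3!2!3!2!5!] = √(384/7)
  +(−1)^0/∏(0,1,3,2,0,2)! = 1/24  (running 1/24)
  +(−1)^1/∏(1,0,2,1,1,3)! = -1/12  (running -1/24)
⟨..|..⟩ = √(384/7)·(-1/24) = -0.308607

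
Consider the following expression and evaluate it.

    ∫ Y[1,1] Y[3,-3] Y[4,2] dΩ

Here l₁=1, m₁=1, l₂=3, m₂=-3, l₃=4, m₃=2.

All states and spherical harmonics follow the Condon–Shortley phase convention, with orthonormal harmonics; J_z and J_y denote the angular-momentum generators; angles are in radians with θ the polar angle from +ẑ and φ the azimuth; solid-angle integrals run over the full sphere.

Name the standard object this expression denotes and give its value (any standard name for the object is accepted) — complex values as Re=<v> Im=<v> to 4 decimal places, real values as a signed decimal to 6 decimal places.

This is a Gaunt coefficient — the integral of a triple product of spherical harmonics over the sphere.
Rules hold: Σm=0, L=8 even, 2≤4≤4.
N = 3·7·9 = 189
Δ = 0!·2!·6!/9! = 1/252
Racah Σ t=0..0: t=0:+1/36 = 1/36
⇒ 3j(1 3 4; 0 0 0)² = 4/63, sgn +1
Racah Σ t=0..0: t=0:+1/1440 = 1/1440
⇒ 3j(1 3 4; 1 -3 2)² = 1/252, sgn +1
4πI² = N·(3j₀)²·(3jₘ)² = 1/21
I = +1·√(0.047619/4π) = 0.06155813

Gaunt coefficient, +0.061558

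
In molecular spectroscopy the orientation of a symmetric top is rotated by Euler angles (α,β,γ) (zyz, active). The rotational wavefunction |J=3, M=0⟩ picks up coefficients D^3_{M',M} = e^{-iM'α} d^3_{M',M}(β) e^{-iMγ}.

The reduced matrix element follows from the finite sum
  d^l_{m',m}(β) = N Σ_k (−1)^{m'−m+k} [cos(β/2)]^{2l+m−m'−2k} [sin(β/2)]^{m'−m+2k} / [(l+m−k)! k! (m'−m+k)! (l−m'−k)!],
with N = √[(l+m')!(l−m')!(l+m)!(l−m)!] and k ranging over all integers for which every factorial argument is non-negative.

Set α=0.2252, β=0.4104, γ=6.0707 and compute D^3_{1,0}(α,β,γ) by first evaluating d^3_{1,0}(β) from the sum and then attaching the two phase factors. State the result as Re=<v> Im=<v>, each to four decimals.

Split into d^3_{1,0}(β=0.4104) × two z-phases.
With c≡cos(β/2)=0.979020 and s≡sin(β/2)=0.203763, N=[24·2·6·6]^{1/2}=41.569219
Admissible k: 0..2 (factorial args all ≥0)
  k=0: (−1)^1·41.5692/(12)·0.9790^5·0.2038^1 = -0.634855
  k=1: (−1)^2·41.5692/(4)·0.9790^3·0.2038^3 = +0.082502
  k=2: (−1)^3·41.5692/(12)·0.9790^1·0.2038^5 = -0.001191
d^3_{1,0}(0.4104) = -0.634855 +0.082502 -0.001191 = -0.553544
Attach z-rotation phases: D = e^{-i(1)(0.2252)}·(-0.553544)·e^{-i(0)(6.0707)} = -0.539567+0.123607i

Re=-0.5396 Im=0.1236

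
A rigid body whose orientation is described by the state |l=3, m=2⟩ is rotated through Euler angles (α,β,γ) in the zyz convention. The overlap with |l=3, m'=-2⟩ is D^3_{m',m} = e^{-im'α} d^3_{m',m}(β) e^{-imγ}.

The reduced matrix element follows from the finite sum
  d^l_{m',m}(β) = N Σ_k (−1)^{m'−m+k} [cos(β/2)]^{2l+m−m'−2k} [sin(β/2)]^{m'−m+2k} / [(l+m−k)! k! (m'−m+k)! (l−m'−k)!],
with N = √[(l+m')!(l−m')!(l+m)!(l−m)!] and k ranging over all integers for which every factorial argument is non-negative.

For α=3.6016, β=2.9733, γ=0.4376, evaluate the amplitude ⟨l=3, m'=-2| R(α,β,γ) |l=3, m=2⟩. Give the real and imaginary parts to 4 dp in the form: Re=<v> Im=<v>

First d^3_{-2,2}(β=2.9733), then the phase factors e^{-i(-2)α} and e^{-i(2)γ}:
Half-angle: c=0.084047, s=0.996462. N=√(1·120·120·1)=120.000000
The bounds max(0,m−m')=4 and min(l+m,l−m')=5 give 2 terms
  k=4: (−1)^0·120.0000/(24)·0.0840^2·0.9965^4 = +0.034822
  k=5: (−1)^1·120.0000/(120)·0.0840^0·0.9965^6 = -0.978958
d^3_{-2,2}(2.9733) = +0.034822 -0.978958 = -0.944135
D = (+0.605808+0.795611i)·(-0.944135)·(+0.640843-0.767672i) = -0.943187-0.042297i

Re=-0.9432 Im=-0.0423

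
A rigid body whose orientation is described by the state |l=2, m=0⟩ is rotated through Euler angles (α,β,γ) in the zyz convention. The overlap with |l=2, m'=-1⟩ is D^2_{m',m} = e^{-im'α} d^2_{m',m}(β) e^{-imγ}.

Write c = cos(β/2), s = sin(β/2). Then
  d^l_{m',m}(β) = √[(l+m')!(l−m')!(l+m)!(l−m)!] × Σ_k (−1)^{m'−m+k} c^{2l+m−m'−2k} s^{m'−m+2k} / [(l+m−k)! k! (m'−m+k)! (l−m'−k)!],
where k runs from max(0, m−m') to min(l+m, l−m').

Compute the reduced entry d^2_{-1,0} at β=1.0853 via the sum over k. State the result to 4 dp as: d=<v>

d=0.5055

d^2_{-1,0}(β=1.0853) via the finite sum:
c=cos(1.085300/2)=0.856343, s=sin(1.085300/2)=0.516407; N=√[1·6·2·2]=4.898979
k∈{1,2} keeps every argument non-negative
  k=1: (−1)^0·4.8990/(2)·0.8563^3·0.5164^1 = +0.794349
  k=2: (−1)^1·4.8990/(2)·0.8563^1·0.5164^3 = -0.288868
d^2_{-1,0}(1.0853) = +0.794349 -0.288868 = +0.505481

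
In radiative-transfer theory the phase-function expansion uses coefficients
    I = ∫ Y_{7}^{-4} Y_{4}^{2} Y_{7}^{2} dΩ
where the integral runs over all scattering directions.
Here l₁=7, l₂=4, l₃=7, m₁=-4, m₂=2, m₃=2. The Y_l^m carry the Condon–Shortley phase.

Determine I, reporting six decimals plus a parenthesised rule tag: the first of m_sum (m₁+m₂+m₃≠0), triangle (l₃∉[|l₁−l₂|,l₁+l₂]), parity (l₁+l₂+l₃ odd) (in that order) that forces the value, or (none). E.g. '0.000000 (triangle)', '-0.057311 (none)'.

m-sum 0 ✓  L=18 even ✓  3≤7≤11 ✓
Π(2lᵢ+1) = 15×9×15 = 2025
triangle coeff Δ(7,4,7) = 1/58198140
Σ_t [0,4]: t=0:+1/17418240 t=1:−1/622080 t=2:+1/230400 t=3:−1/622080 t=4:+1/17418240 = 1/806400
(3j)²=2268/230945 [(7 4 7; 0 0 0)], sign=-1
Σ_t [2,4]: t=2:+1/34836480 t=3:−1/2903040 t=4:+1/2903040 = 1/34836480
(3j)²=25/117572 [(7 4 7; -4 2 2)], sign=-1
⇒ 4πI² = 820125/193947611
I = (+1)√(820125/193947611/(4π)) = 0.01834395
No selection rule forces the value: the integral is nonzero (none).

0.018344 (none)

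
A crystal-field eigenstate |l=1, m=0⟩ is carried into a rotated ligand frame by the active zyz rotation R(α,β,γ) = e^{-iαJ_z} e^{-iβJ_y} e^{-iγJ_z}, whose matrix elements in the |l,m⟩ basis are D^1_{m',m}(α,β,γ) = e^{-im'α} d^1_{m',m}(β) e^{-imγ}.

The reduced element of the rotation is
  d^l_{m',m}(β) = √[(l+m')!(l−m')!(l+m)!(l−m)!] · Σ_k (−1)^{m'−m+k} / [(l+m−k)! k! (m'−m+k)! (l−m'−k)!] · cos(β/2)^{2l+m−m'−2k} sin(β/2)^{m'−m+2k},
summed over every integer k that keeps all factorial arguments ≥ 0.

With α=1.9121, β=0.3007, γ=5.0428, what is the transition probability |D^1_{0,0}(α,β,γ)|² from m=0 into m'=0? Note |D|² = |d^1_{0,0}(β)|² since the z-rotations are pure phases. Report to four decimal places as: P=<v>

P=0.9123

First d^1_{0,0}(β=0.3007), then the phase factors e^{-i(0)α} and e^{-i(0)γ}:
With c≡cos(β/2)=0.988719 and s≡sin(β/2)=0.149784, N=[1·1·1·1]^{1/2}=1.000000
k∈{0,1} keeps every argument non-negative
  k=0: (−1)^0·1.0000/(1)·0.9887^2·0.1498^0 = +0.977565
  k=1: (−1)^1·1.0000/(1)·0.9887^0·0.1498^2 = -0.022435
d^1_{0,0}(0.3007) = +0.977565 -0.022435 = +0.955129
|D^1_{0,0}|² = |d^1_{0,0}(β)|² = (+0.955129)² = 0.912272 (the z-rotation phases have unit modulus)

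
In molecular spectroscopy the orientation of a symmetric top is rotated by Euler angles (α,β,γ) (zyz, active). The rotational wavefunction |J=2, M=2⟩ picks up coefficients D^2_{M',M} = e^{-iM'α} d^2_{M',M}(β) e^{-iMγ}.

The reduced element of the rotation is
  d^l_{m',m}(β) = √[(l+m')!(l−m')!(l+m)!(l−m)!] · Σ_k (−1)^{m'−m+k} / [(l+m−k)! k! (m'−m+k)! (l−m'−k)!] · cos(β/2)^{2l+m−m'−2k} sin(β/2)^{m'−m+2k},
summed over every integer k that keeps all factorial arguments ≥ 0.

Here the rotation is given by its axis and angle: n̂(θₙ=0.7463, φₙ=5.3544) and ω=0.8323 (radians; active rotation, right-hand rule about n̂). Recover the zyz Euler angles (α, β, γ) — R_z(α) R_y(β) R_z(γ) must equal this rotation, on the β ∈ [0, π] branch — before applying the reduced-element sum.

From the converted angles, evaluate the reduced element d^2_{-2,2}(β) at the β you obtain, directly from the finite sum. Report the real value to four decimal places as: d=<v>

d=0.0057

Axis–angle → zyz. n̂ = (sinθₙcosφₙ, sinθₙsinφₙ, cosθₙ) = (+0.406546, -0.543748, +0.734206), ω = 0.8323.
R = I cosω + sinω [n̂]ₓ + (1−cosω) n̂n̂ᵀ gives
  R = [+0.727194, -0.615179, -0.304539; +0.470685, +0.769806, -0.431109; +0.499645, +0.170158, +0.849354]
β = atan2(√(R₁₃²+R₂₃²), R₃₃) = 0.556037; α = atan2(R₂₃, R₁₃) mod 2π = 4.097376; γ = atan2(R₃₂, −R₃₁) mod 2π = 2.813354
d^2_{-2,2}(β=0.5560) via the finite sum:
With c≡cos(β/2)=0.961601 and s≡sin(β/2)=0.274451, N=[1·24·24·1]^{1/2}=24.000000
The bounds max(0,m−m')=4 and min(l+m,l−m')=4 give 1 term
  k=4: (−1)^0·24.0000/(24)·0.9616^0·0.2745^4 = +0.005674
d^2_{-2,2}(0.5560) = +0.005674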